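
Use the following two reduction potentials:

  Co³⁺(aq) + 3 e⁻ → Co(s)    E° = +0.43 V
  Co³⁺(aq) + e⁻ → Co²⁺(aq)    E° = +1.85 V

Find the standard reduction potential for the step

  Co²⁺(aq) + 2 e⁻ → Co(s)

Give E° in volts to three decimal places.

-0.280 V

Sequential free energies add, so n₃E°₃ = n₁E°₁ + n₂E°₂.
With n₃ = 3, and the known step contributing 1×(+1.85) V, the unknown satisfies 2·E° = 3×(+0.43) − 1×(+1.85) = -0.560.
E° = -0.560 / 2 = -0.280 V.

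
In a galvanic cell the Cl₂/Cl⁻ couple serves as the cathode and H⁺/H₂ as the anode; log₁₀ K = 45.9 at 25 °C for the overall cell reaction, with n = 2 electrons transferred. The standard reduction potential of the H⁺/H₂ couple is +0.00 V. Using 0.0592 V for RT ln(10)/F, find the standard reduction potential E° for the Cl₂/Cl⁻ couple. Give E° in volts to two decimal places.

E°cell = (0.0592/n)·log K = (0.0592/2)(45.9) = +1.359 V.
Since Cl₂/Cl⁻ is the cathode and H⁺/H₂ the anode, E°cell = E°(Cl₂/Cl⁻) − E°(H⁺/H₂).
So E°(Cl₂/Cl⁻) = E°cell + E°(H⁺/H₂) = +1.359 + (+0.00) = +1.36 V.

+1.36 V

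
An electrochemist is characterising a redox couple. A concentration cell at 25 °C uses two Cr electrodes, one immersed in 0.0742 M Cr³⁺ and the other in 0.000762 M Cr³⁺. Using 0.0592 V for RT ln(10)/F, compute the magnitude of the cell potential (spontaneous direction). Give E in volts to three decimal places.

+0.039 V

For a concentration cell E°cell = 0. The 0.0742 M side is the cathode (reduction is favoured where [Cr³⁺] is higher).
With n = 3, E = −(0.0592/3) log([Cr³⁺]ₐₙ/[Cr³⁺]꜀ₐₜ) = −(0.0592/3) log(0.000762/0.0742) = −(0.0592/3)(-1.988) = +0.039 V.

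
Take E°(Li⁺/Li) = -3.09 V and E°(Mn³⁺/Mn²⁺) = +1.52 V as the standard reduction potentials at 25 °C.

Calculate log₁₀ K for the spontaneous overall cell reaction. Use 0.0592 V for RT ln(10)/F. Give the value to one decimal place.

Cathode: Mn³⁺/Mn²⁺; anode: Li⁺/Li. E°cell = +4.61 V, n = 1.
log K = nE°cell / 0.0592 = (1)(+4.61) / 0.0592 = 77.9.

77.9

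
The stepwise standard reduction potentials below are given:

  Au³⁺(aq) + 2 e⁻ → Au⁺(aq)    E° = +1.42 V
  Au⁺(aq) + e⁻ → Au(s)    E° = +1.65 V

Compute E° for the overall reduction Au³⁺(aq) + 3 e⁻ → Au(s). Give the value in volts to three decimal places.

+1.497 V

Since ΔG° = −nFE° is additive over sequential reductions, n₃E°₃ = n₁E°₁ + n₂E°₂.
E°₃ = (2×+1.42 + 1×+1.65) / 3 = (+4.490) / 3 = +1.497 V.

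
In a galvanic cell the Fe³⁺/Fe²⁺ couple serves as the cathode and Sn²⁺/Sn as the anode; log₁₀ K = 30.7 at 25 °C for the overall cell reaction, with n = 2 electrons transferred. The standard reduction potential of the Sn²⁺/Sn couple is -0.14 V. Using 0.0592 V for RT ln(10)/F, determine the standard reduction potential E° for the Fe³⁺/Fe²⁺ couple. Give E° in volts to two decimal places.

+0.77 V

E°cell = (0.0592/n)·log K = (0.0592/2)(30.7) = +0.909 V.
Since Fe³⁺/Fe²⁺ is the cathode and Sn²⁺/Sn the anode, E°cell = E°(Fe³⁺/Fe²⁺) − E°(Sn²⁺/Sn).
So E°(Fe³⁺/Fe²⁺) = E°cell + E°(Sn²⁺/Sn) = +0.909 + (-0.14) = +0.77 V.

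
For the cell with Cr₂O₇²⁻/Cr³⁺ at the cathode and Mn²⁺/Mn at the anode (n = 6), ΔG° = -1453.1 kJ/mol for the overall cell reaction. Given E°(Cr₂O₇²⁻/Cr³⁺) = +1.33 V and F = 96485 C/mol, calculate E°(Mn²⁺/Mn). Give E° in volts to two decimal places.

E°cell = −ΔG°/(nF) = −(-1453.1×10³)/((6)(96485)) = +2.510 V.
Since Cr₂O₇²⁻/Cr³⁺ is the cathode and Mn²⁺/Mn the anode, E°cell = E°(Cr₂O₇²⁻/Cr³⁺) − E°(Mn²⁺/Mn).
So E°(Mn²⁺/Mn) = E°(Cr₂O₇²⁻/Cr³⁺) − E°cell = (+1.33) − (+2.510) = -1.18 V.

-1.18 V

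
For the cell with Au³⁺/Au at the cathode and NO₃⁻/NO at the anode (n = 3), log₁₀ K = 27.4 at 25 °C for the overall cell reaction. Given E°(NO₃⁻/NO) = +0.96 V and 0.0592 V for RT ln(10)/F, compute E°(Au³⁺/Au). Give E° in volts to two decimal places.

+1.50 V

E°cell = (0.0592/n)·log K = (0.0592/3)(27.4) = +0.541 V.
Since Au³⁺/Au is the cathode and NO₃⁻/NO the anode, E°cell = E°(Au³⁺/Au) − E°(NO₃⁻/NO).
So E°(Au³⁺/Au) = E°cell + E°(NO₃⁻/NO) = +0.541 + (+0.96) = +1.50 V.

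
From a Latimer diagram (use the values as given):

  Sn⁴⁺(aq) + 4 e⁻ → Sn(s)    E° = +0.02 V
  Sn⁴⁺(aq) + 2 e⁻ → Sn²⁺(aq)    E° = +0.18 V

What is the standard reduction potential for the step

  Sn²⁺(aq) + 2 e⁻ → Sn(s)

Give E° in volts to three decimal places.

Sequential free energies add, so n₃E°₃ = n₁E°₁ + n₂E°₂.
With n₃ = 4, and the known step contributing 2×(+0.18) V, the unknown satisfies 2·E° = 4×(+0.02) − 2×(+0.18) = -0.280.
E° = -0.280 / 2 = -0.140 V.

-0.140 V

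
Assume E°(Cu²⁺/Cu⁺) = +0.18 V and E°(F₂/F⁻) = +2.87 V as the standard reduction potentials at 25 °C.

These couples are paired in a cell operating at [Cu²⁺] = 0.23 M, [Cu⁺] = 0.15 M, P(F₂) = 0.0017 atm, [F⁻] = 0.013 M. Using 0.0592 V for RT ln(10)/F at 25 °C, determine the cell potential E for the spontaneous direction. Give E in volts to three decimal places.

+2.709 V

F₂/F⁻ is the cathode (higher E°), Cu²⁺/Cu⁺ the anode: E°cell = +2.87 − (+0.18) = +2.69 V, n = 2.
Overall: F₂(g) + 2 Cu⁺(aq) → 2 F⁻(aq) + 2 Cu²⁺(aq)
Q = [F⁻]^2·[Cu²⁺]^2 / (P(F₂)·[Cu⁺]^2); log Q = -0.631.
E = E° − (0.0592/n) log Q = +2.69 − (0.0592/2)(-0.631) = +2.709 V.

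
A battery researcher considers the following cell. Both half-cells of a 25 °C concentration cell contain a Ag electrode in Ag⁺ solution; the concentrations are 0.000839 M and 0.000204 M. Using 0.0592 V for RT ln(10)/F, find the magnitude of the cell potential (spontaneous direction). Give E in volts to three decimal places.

For a concentration cell E°cell = 0. The 0.000839 M side is the cathode (reduction is favoured where [Ag⁺] is higher).
With n = 1, E = −(0.0592/1) log([Ag⁺]ₐₙ/[Ag⁺]꜀ₐₜ) = −(0.0592/1) log(0.000204/0.000839) = −(0.0592/1)(-0.614) = +0.036 V.

+0.036 V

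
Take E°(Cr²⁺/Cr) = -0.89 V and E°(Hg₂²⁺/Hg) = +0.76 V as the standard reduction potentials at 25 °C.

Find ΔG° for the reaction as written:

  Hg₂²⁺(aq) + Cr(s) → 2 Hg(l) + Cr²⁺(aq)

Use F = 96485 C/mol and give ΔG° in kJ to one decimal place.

As written, Hg₂²⁺/Hg is reduced (cathode) and Cr²⁺/Cr is oxidised (anode), so E°cell = (+0.76) − (-0.89) = +1.65 V.
Balancing electrons gives n = 2.
ΔG° = −nFE° = −(2)(96485)(+1.65) = -318,400 J = -318.4 kJ.

-318.4 kJ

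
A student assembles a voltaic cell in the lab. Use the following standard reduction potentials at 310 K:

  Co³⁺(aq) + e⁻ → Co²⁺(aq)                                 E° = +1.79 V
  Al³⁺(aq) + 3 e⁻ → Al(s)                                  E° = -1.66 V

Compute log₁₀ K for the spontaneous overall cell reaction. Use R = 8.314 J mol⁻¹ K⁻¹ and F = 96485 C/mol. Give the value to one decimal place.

168.3

Cathode: Co³⁺/Co²⁺; anode: Al³⁺/Al. E°cell = (+1.79) − (-1.66) = +3.45 V, with n = 3.
ΔG° = −nFE° = −RT ln K, so ln K = nFE°/(RT) = (3)(96485)(+3.45) / ((8.314)(310)) = 387.461.
log₁₀ K = 387.461 / ln 10 = 168.3.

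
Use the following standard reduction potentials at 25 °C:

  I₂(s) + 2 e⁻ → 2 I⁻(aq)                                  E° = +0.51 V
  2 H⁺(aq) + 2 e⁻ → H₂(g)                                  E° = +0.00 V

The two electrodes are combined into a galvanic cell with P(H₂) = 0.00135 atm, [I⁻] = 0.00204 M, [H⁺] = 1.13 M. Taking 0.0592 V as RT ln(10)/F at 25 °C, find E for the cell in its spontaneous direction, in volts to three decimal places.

+0.581 V

I₂/I⁻ is the cathode (higher E°), H⁺/H₂ the anode: E°cell = +0.51 − (+0.00) = +0.51 V, n = 2.
Overall: I₂(s) + H₂(g) → 2 I⁻(aq) + 2 H⁺(aq)
Q = [I⁻]^2·[H⁺]^2 / (P(H₂)); log Q = -2.405.
E = E° − (0.0592/n) log Q = +0.51 − (0.0592/2)(-2.405) = +0.581 V.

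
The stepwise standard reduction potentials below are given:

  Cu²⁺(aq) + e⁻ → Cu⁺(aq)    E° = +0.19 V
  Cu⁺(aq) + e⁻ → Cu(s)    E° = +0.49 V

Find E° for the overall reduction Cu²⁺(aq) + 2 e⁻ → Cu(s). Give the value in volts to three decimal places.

Standard free energies of sequential steps add: ΔG°₃ = ΔG°₁ + ΔG°₂, so n₃E°₃ = n₁E°₁ + n₂E°₂.
E°₃ = (1×+0.19 + 1×+0.49) / 2 = (+0.680) / 2 = +0.340 V.

+0.340 V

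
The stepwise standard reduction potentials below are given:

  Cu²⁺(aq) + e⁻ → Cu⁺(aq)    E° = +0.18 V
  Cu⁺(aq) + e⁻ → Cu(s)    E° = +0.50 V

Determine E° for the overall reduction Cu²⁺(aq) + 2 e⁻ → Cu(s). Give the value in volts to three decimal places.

Since ΔG° = −nFE° is additive over sequential reductions, n₃E°₃ = n₁E°₁ + n₂E°₂.
E°₃ = (1×+0.18 + 1×+0.50) / 2 = (+0.680) / 2 = +0.340 V.

+0.340 V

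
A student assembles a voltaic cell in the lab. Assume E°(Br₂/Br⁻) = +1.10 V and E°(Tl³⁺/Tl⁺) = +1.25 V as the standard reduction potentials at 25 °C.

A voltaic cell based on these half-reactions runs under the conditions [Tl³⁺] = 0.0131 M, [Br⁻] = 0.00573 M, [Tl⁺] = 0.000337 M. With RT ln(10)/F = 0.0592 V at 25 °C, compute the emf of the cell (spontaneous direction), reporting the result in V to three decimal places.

+0.064 V

Tl³⁺/Tl⁺ is the cathode (higher E°), Br₂/Br⁻ the anode: E°cell = +1.25 − (+1.10) = +0.15 V, n = 2.
Overall: Tl³⁺(aq) + 2 Br⁻(aq) → Tl⁺(aq) + Br₂(l)
Q = [Tl⁺] / ([Tl³⁺]·[Br⁻]^2); log Q = 2.894.
E = E° − (0.0592/n) log Q = +0.15 − (0.0592/2)(2.894) = +0.064 V.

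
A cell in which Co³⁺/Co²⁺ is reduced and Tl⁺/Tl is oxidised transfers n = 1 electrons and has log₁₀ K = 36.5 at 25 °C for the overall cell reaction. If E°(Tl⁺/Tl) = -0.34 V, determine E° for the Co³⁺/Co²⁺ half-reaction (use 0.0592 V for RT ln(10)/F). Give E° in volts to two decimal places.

E°cell = (0.0592/n)·log K = (0.0592/1)(36.5) = +2.161 V.
Since Co³⁺/Co²⁺ is the cathode and Tl⁺/Tl the anode, E°cell = E°(Co³⁺/Co²⁺) − E°(Tl⁺/Tl).
So E°(Co³⁺/Co²⁺) = E°cell + E°(Tl⁺/Tl) = +2.161 + (-0.34) = +1.82 V.

+1.82 V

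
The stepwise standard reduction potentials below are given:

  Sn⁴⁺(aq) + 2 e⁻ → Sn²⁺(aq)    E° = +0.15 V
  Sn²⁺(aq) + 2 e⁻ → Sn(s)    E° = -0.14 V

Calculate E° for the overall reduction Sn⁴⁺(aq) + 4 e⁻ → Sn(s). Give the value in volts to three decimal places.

Adding the free-energy changes (−nFE°) of the two steps gives −n₃FE°₃ = −n₁FE°₁ − n₂FE°₂.
E°₃ = (2×+0.15 + 2×-0.14) / 4 = (+0.020) / 4 = +0.005 V.

+0.005 V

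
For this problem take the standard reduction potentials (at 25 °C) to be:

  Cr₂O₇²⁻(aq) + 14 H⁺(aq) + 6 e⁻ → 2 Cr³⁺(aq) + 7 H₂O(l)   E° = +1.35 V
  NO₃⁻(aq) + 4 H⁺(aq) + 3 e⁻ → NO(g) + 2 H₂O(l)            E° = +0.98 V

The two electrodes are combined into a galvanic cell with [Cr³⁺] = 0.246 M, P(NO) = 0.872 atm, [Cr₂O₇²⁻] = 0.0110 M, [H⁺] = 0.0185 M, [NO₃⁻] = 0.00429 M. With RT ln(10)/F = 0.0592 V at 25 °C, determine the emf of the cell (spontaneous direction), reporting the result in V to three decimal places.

Cr₂O₇²⁻/Cr³⁺ is the cathode (higher E°), NO₃⁻/NO the anode: E°cell = +1.35 − (+0.98) = +0.37 V, n = 6.
Overall: Cr₂O₇²⁻(aq) + 6 H⁺(aq) + 2 NO(g) → 2 Cr³⁺(aq) + 3 H₂O(l) + 2 NO₃⁻(aq)
Q = [Cr³⁺]^2·[NO₃⁻]^2 / ([Cr₂O₇²⁻]·[H⁺]^6·P(NO)^2); log Q = 6.521.
E = E° − (0.0592/n) log Q = +0.37 − (0.0592/6)(6.521) = +0.306 V.

+0.306 V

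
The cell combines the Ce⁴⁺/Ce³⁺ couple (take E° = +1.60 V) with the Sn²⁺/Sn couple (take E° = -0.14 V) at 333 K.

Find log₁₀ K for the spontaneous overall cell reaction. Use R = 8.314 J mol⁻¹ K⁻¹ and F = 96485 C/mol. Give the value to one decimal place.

52.7

Cathode: Ce⁴⁺/Ce³⁺; anode: Sn²⁺/Sn. E°cell = (+1.60) − (-0.14) = +1.74 V, with n = 2.
ΔG° = −nFE° = −RT ln K, so ln K = nFE°/(RT) = (2)(96485)(+1.74) / ((8.314)(333)) = 121.279.
log₁₀ K = 121.279 / ln 10 = 52.7.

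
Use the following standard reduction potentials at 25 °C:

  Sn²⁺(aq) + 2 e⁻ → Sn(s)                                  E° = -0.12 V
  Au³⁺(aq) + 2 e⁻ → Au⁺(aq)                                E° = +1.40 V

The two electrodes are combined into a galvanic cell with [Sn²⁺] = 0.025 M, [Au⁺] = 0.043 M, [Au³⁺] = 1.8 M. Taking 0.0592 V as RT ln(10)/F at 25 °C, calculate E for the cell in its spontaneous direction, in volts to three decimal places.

+1.615 V

Au³⁺/Au⁺ is the cathode (higher E°), Sn²⁺/Sn the anode: E°cell = +1.40 − (-0.12) = +1.52 V, n = 2.
Overall: Au³⁺(aq) + Sn(s) → Au⁺(aq) + Sn²⁺(aq)
Q = [Au⁺]·[Sn²⁺] / ([Au³⁺]); log Q = -3.224.
E = E° − (0.0592/n) log Q = +1.52 − (0.0592/2)(-3.224) = +1.615 V.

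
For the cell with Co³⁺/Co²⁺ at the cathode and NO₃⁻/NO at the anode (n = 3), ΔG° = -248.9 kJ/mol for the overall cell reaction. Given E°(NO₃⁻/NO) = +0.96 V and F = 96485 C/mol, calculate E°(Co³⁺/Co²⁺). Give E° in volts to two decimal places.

E°cell = −ΔG°/(nF) = −(-248.9×10³)/((3)(96485)) = +0.860 V.
Since Co³⁺/Co²⁺ is the cathode and NO₃⁻/NO the anode, E°cell = E°(Co³⁺/Co²⁺) − E°(NO₃⁻/NO).
So E°(Co³⁺/Co²⁺) = E°cell + E°(NO₃⁻/NO) = +0.860 + (+0.96) = +1.82 V.

+1.82 V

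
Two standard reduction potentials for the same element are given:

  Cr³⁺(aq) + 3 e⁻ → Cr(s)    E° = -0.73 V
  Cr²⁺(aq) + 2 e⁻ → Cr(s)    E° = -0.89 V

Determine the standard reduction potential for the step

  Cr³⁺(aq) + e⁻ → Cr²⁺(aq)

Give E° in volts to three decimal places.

Sequential free energies add, so n₃E°₃ = n₁E°₁ + n₂E°₂.
With n₃ = 3, and the known step contributing 2×(-0.89) V, the unknown satisfies 1·E° = 3×(-0.73) − 2×(-0.89) = -0.410.
E° = -0.410 / 1 = -0.410 V.

-0.410 V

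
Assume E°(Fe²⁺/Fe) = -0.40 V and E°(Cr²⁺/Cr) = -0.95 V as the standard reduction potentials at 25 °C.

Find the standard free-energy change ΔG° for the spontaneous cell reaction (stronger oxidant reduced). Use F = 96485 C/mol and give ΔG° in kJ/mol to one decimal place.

-106.1 kJ/mol

Fe²⁺/Fe (E° = -0.40 V) is the cathode; Cr²⁺/Cr (E° = -0.95 V) is the anode, so E°cell = +0.55 V.
Balancing electrons gives n = 2 (lcm of 2 and 2).
ΔG° = −nFE° = −(2)(96485)(+0.55) = -106,134 J = -106.1 kJ/mol.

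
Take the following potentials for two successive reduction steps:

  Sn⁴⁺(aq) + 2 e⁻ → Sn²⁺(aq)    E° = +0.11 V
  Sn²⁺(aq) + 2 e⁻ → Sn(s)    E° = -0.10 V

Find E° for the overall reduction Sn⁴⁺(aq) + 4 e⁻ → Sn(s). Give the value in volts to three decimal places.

+0.005 V

Since ΔG° = −nFE° is additive over sequential reductions, n₃E°₃ = n₁E°₁ + n₂E°₂.
E°₃ = (2×+0.11 + 2×-0.10) / 4 = (+0.020) / 4 = +0.005 V.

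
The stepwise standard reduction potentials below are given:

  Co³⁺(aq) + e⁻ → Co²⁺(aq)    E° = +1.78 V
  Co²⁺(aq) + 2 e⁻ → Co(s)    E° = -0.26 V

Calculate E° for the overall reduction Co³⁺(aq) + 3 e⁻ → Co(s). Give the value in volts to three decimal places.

+0.420 V

Since ΔG° = −nFE° is additive over sequential reductions, n₃E°₃ = n₁E°₁ + n₂E°₂.
E°₃ = (1×+1.78 + 2×-0.26) / 3 = (+1.260) / 3 = +0.420 V.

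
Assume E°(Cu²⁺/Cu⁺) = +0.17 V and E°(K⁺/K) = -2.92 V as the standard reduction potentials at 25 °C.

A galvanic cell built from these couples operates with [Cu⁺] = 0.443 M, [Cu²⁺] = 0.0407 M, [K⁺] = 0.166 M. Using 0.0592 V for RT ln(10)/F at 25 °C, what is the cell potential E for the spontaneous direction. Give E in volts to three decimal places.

Cu²⁺/Cu⁺ is the cathode (higher E°), K⁺/K the anode: E°cell = +0.17 − (-2.92) = +3.09 V, n = 1.
Overall: Cu²⁺(aq) + K(s) → Cu⁺(aq) + K⁺(aq)
Q = [Cu⁺]·[K⁺] / ([Cu²⁺]); log Q = 0.257.
E = E° − (0.0592/n) log Q = +3.09 − (0.0592/1)(0.257) = +3.075 V.

+3.075 V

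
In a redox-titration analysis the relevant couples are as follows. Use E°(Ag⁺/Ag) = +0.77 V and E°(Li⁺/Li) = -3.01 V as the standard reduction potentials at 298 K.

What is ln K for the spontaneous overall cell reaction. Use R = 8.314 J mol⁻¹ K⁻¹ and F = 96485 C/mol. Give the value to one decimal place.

147.2

Cathode: Ag⁺/Ag; anode: Li⁺/Li. E°cell = (+0.77) − (-3.01) = +3.78 V, with n = 1.
ΔG° = −nFE° = −RT ln K, so ln K = nFE°/(RT) = (1)(96485)(+3.78) / ((8.314)(298)) = 147.206.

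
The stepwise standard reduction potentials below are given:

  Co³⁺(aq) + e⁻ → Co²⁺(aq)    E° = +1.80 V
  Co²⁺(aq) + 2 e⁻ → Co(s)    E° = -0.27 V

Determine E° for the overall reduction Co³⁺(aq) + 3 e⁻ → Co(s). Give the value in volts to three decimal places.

+0.420 V

Adding the free-energy changes (−nFE°) of the two steps gives −n₃FE°₃ = −n₁FE°₁ − n₂FE°₂.
E°₃ = (1×+1.80 + 2×-0.27) / 3 = (+1.260) / 3 = +0.420 V.
Simply averaging or adding the two E° values would be wrong; the electron-weighted sum is required.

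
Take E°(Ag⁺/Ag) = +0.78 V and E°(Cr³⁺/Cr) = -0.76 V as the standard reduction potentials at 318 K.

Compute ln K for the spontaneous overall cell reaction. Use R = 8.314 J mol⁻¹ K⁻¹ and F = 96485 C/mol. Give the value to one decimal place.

Cathode: Ag⁺/Ag; anode: Cr³⁺/Cr. E°cell = (+0.78) − (-0.76) = +1.54 V, with n = 3.
ΔG° = −nFE° = −RT ln K, so ln K = nFE°/(RT) = (3)(96485)(+1.54) / ((8.314)(318)) = 168.603.

168.6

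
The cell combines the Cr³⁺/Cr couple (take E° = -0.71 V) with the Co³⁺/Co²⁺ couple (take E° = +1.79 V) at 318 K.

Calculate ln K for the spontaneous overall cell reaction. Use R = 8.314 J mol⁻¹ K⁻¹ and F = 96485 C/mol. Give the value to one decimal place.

Cathode: Co³⁺/Co²⁺; anode: Cr³⁺/Cr. E°cell = (+1.79) − (-0.71) = +2.50 V, with n = 3.
ΔG° = −nFE° = −RT ln K, so ln K = nFE°/(RT) = (3)(96485)(+2.50) / ((8.314)(318)) = 273.706.

273.7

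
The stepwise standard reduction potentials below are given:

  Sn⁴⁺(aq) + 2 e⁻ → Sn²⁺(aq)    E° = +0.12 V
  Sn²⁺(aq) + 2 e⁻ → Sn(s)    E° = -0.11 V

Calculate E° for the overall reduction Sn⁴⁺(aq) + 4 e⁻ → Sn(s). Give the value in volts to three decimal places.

+0.005 V

Since ΔG° = −nFE° is additive over sequential reductions, n₃E°₃ = n₁E°₁ + n₂E°₂.
E°₃ = (2×+0.12 + 2×-0.11) / 4 = (+0.020) / 4 = +0.005 V.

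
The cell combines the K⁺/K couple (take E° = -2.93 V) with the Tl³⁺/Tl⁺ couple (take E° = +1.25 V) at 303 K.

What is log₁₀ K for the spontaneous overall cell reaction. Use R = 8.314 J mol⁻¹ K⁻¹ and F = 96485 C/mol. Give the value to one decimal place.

139.1

Cathode: Tl³⁺/Tl⁺; anode: K⁺/K. E°cell = (+1.25) − (-2.93) = +4.18 V, with n = 2.
ΔG° = −nFE° = −RT ln K, so ln K = nFE°/(RT) = (2)(96485)(+4.18) / ((8.314)(303)) = 320.194.
log₁₀ K = 320.194 / ln 10 = 139.1.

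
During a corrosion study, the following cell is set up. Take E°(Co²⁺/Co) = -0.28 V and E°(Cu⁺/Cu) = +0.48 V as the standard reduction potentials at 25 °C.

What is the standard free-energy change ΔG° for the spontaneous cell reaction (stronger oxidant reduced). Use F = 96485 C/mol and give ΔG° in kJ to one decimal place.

Cu⁺/Cu (E° = +0.48 V) is the cathode; Co²⁺/Co (E° = -0.28 V) is the anode, so E°cell = +0.76 V.
Balancing electrons gives n = 2 (lcm of 1 and 2).
ΔG° = −nFE° = −(2)(96485)(+0.76) = -146,657 J = -146.7 kJ.

-146.7 kJ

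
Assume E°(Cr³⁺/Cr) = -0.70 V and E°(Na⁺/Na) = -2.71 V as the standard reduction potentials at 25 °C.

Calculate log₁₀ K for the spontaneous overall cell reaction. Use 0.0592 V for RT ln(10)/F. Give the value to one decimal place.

101.9

Cathode: Cr³⁺/Cr; anode: Na⁺/Na. E°cell = +2.01 V, n = 3.
log K = nE°cell / 0.0592 = (3)(+2.01) / 0.0592 = 101.9.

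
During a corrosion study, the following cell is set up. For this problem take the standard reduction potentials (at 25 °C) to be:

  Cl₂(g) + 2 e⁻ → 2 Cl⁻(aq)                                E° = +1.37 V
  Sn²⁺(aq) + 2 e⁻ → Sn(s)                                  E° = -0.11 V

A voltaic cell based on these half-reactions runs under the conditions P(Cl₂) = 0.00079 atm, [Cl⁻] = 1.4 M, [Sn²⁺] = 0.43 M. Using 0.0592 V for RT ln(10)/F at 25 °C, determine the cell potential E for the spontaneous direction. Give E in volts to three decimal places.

Cl₂/Cl⁻ is the cathode (higher E°), Sn²⁺/Sn the anode: E°cell = +1.37 − (-0.11) = +1.48 V, n = 2.
Overall: Cl₂(g) + Sn(s) → 2 Cl⁻(aq) + Sn²⁺(aq)
Q = [Cl⁻]^2·[Sn²⁺] / (P(Cl₂)); log Q = 3.028.
E = E° − (0.0592/n) log Q = +1.48 − (0.0592/2)(3.028) = +1.390 V.

+1.390 V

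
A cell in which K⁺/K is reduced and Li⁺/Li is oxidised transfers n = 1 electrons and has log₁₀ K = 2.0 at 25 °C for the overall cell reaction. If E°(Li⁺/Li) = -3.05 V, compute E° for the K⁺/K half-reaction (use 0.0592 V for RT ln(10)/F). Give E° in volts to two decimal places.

-2.93 V

E°cell = (0.0592/n)·log K = (0.0592/1)(2.0) = +0.118 V.
Since K⁺/K is the cathode and Li⁺/Li the anode, E°cell = E°(K⁺/K) − E°(Li⁺/Li).
So E°(K⁺/K) = E°cell + E°(Li⁺/Li) = +0.118 + (-3.05) = -2.93 V.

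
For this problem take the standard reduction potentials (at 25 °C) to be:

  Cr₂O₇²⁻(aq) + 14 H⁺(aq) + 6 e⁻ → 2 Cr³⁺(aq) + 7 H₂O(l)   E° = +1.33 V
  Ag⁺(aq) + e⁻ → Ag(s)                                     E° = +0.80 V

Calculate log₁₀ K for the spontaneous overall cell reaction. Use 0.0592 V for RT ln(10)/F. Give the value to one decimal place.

53.7

Cathode: Cr₂O₇²⁻/Cr³⁺; anode: Ag⁺/Ag. E°cell = +0.53 V, n = 6.
log K = nE°cell / 0.0592 = (6)(+0.53) / 0.0592 = 53.7.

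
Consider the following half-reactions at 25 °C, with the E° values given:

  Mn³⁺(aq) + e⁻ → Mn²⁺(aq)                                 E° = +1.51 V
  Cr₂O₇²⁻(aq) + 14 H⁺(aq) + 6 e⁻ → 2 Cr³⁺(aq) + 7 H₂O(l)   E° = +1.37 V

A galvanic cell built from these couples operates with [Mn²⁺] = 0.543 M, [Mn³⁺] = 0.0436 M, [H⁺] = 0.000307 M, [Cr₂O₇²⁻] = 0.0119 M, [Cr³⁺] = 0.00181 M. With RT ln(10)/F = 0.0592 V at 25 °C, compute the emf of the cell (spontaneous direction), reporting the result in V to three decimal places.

+0.525 V

Mn³⁺/Mn²⁺ is the cathode (higher E°), Cr₂O₇²⁻/Cr³⁺ the anode: E°cell = +1.51 − (+1.37) = +0.14 V, n = 6.
Overall: 6 Mn³⁺(aq) + 2 Cr³⁺(aq) + 7 H₂O(l) → 6 Mn²⁺(aq) + Cr₂O₇²⁻(aq) + 14 H⁺(aq)
Q = [Mn²⁺]^6·[Cr₂O₇²⁻]·[H⁺]^14 / ([Mn³⁺]^6·[Cr³⁺]^2); log Q = -39.048.
E = E° − (0.0592/n) log Q = +0.14 − (0.0592/6)(-39.048) = +0.525 V.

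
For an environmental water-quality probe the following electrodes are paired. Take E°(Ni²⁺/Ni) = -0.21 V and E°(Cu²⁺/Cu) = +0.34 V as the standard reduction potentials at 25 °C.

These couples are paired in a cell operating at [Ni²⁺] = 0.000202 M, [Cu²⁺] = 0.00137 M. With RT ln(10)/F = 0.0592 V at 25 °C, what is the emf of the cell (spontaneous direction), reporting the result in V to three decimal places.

+0.575 V

Cu²⁺/Cu is the cathode (higher E°), Ni²⁺/Ni the anode: E°cell = +0.34 − (-0.21) = +0.55 V, n = 2.
Overall: Cu²⁺(aq) + Ni(s) → Cu(s) + Ni²⁺(aq)
Q = [Ni²⁺] / ([Cu²⁺]); log Q = -0.831.
E = E° − (0.0592/n) log Q = +0.55 − (0.0592/2)(-0.831) = +0.575 V.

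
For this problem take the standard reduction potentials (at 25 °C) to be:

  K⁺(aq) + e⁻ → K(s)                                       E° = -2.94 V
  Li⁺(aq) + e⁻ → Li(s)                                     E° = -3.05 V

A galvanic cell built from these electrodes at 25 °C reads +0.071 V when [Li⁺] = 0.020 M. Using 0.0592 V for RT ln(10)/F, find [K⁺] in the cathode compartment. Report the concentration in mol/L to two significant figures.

K⁺/K is the cathode, Li⁺/Li the anode: E°cell = +0.11 V, n = 1.
Overall reaction: K⁺(aq) + Li(s) → K(s) + Li⁺(aq); Q = [Li⁺]^1/[K⁺]^1.
From E = E° − (0.0592/n) log Q: log Q = (E° − E)·n/0.0592 = (+0.11 − (+0.071))·1/0.0592 = 0.6588.
So 1·log[K⁺] = 1·log(0.02) − log Q = -1.6990 − (0.6588) = -2.3578; [K⁺] = 10^(-2.3578) ≈ 0.0044 M.

0.0044 M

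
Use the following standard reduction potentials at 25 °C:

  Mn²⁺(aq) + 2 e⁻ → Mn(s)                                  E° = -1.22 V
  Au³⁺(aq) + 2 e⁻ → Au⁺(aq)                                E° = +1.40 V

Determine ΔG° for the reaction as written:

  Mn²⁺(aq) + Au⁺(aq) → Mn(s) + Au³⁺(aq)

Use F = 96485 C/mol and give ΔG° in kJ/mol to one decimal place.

+505.6 kJ/mol

As written, Mn²⁺/Mn is reduced (cathode) and Au³⁺/Au⁺ is oxidised (anode), so E°cell = (-1.22) − (+1.40) = -2.62 V.
Balancing electrons gives n = 2.
ΔG° = −nFE° = −(2)(96485)(-2.62) = 505,581 J = +505.6 kJ/mol.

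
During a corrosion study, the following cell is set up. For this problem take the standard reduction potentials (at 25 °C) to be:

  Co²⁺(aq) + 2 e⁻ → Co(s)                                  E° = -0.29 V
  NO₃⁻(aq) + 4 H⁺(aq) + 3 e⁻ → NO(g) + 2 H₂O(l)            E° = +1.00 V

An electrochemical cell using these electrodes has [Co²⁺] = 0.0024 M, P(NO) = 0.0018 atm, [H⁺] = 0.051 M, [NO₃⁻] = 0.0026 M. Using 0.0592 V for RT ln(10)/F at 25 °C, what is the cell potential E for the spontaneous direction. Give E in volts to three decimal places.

+1.269 V

NO₃⁻/NO is the cathode (higher E°), Co²⁺/Co the anode: E°cell = +1.00 − (-0.29) = +1.29 V, n = 6.
Overall: 2 NO₃⁻(aq) + 8 H⁺(aq) + 3 Co(s) → 2 NO(g) + 4 H₂O(l) + 3 Co²⁺(aq)
Q = P(NO)^2·[Co²⁺]^3 / ([NO₃⁻]^2·[H⁺]^8); log Q = 2.161.
E = E° − (0.0592/n) log Q = +1.29 − (0.0592/6)(2.161) = +1.269 V.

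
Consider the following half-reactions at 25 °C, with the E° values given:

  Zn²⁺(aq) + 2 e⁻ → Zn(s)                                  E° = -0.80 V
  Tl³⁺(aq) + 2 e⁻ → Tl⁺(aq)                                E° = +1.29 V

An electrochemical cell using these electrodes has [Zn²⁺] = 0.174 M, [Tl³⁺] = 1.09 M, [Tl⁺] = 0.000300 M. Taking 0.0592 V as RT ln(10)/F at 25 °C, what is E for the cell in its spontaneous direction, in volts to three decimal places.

+2.218 V

Tl³⁺/Tl⁺ is the cathode (higher E°), Zn²⁺/Zn the anode: E°cell = +1.29 − (-0.80) = +2.09 V, n = 2.
Overall: Tl³⁺(aq) + Zn(s) → Tl⁺(aq) + Zn²⁺(aq)
Q = [Tl⁺]·[Zn²⁺] / ([Tl³⁺]); log Q = -4.320.
E = E° − (0.0592/n) log Q = +2.09 − (0.0592/2)(-4.320) = +2.218 V.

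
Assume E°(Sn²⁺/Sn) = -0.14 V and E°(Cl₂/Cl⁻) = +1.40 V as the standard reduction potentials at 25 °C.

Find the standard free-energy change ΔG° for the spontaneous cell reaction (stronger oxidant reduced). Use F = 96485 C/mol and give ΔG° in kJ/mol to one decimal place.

-297.2 kJ/mol

Cl₂/Cl⁻ (E° = +1.40 V) is the cathode; Sn²⁺/Sn (E° = -0.14 V) is the anode, so E°cell = +1.54 V.
Balancing electrons gives n = 2 (lcm of 2 and 2).
ΔG° = −nFE° = −(2)(96485)(+1.54) = -297,174 J = -297.2 kJ/mol.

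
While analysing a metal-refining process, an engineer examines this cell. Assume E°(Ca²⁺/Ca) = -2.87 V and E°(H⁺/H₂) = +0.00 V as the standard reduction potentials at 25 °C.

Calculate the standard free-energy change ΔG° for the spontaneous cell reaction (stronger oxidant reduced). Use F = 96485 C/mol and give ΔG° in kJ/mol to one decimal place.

H⁺/H₂ (E° = +0.00 V) is the cathode; Ca²⁺/Ca (E° = -2.87 V) is the anode, so E°cell = +2.87 V.
Balancing electrons gives n = 2 (lcm of 2 and 2).
ΔG° = −nFE° = −(2)(96485)(+2.87) = -553,824 J = -553.8 kJ/mol.

-553.8 kJ/mol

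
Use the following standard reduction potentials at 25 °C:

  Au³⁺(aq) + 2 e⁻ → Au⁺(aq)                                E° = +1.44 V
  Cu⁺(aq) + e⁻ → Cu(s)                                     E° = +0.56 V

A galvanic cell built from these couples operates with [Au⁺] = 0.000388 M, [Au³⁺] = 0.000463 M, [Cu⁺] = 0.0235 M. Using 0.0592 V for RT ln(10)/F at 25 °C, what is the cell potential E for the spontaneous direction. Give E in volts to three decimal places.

+0.979 V

Au³⁺/Au⁺ is the cathode (higher E°), Cu⁺/Cu the anode: E°cell = +1.44 − (+0.56) = +0.88 V, n = 2.
Overall: Au³⁺(aq) + 2 Cu(s) → Au⁺(aq) + 2 Cu⁺(aq)
Q = [Au⁺]·[Cu⁺]^2 / ([Au³⁺]); log Q = -3.335.
E = E° − (0.0592/n) log Q = +0.88 − (0.0592/2)(-3.335) = +0.979 V.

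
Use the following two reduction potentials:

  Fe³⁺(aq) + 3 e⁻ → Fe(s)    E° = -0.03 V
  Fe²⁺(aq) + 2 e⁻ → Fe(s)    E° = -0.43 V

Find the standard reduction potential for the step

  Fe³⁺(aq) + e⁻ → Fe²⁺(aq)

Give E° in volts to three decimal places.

+0.770 V

Sequential free energies add, so n₃E°₃ = n₁E°₁ + n₂E°₂.
With n₃ = 3, and the known step contributing 2×(-0.43) V, the unknown satisfies 1·E° = 3×(-0.03) − 2×(-0.43) = +0.770.
E° = +0.770 / 1 = +0.770 V.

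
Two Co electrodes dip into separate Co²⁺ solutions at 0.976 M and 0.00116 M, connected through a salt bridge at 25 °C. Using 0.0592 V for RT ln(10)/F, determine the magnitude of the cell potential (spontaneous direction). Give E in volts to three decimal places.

For a concentration cell E°cell = 0. The 0.976 M side is the cathode (reduction is favoured where [Co²⁺] is higher).
With n = 2, E = −(0.0592/2) log([Co²⁺]ₐₙ/[Co²⁺]꜀ₐₜ) = −(0.0592/2) log(0.00116/0.976) = −(0.0592/2)(-2.925) = +0.087 V.

+0.087 V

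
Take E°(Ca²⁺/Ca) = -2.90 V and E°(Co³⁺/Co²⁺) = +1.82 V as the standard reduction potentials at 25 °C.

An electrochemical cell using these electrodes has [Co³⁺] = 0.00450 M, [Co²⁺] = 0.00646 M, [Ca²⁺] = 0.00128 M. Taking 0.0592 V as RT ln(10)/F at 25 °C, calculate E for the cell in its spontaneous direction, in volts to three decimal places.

Co³⁺/Co²⁺ is the cathode (higher E°), Ca²⁺/Ca the anode: E°cell = +1.82 − (-2.90) = +4.72 V, n = 2.
Overall: 2 Co³⁺(aq) + Ca(s) → 2 Co²⁺(aq) + Ca²⁺(aq)
Q = [Co²⁺]^2·[Ca²⁺] / ([Co³⁺]^2); log Q = -2.579.
E = E° − (0.0592/n) log Q = +4.72 − (0.0592/2)(-2.579) = +4.796 V.

+4.796 V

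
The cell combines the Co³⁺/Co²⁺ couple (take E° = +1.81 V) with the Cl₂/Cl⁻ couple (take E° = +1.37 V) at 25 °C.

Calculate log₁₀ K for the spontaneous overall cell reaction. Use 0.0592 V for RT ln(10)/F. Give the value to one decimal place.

Cathode: Co³⁺/Co²⁺; anode: Cl₂/Cl⁻. E°cell = +0.44 V, n = 2.
log K = nE°cell / 0.0592 = (2)(+0.44) / 0.0592 = 14.9.

14.9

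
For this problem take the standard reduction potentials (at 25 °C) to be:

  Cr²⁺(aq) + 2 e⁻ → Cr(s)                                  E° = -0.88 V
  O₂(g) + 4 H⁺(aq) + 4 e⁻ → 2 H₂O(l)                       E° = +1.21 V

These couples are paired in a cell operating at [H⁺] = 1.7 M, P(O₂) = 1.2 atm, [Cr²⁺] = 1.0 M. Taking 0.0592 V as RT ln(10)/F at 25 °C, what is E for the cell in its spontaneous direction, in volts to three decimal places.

+2.105 V

O₂/H₂O is the cathode (higher E°), Cr²⁺/Cr the anode: E°cell = +1.21 − (-0.88) = +2.09 V, n = 4.
Overall: O₂(g) + 4 H⁺(aq) + 2 Cr(s) → 2 H₂O(l) + 2 Cr²⁺(aq)
Q = [Cr²⁺]^2 / (P(O₂)·[H⁺]^4); log Q = -1.001.
E = E° − (0.0592/n) log Q = +2.09 − (0.0592/4)(-1.001) = +2.105 V.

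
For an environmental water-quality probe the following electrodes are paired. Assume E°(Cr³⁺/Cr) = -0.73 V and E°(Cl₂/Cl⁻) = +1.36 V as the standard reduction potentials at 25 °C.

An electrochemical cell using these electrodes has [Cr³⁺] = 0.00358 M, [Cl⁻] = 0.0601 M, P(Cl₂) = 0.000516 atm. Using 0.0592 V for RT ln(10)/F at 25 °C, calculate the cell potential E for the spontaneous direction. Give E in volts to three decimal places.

+2.113 V

Cl₂/Cl⁻ is the cathode (higher E°), Cr³⁺/Cr the anode: E°cell = +1.36 − (-0.73) = +2.09 V, n = 6.
Overall: 3 Cl₂(g) + 2 Cr(s) → 6 Cl⁻(aq) + 2 Cr³⁺(aq)
Q = [Cl⁻]^6·[Cr³⁺]^2 / (P(Cl₂)^3); log Q = -2.357.
E = E° − (0.0592/n) log Q = +2.09 − (0.0592/6)(-2.357) = +2.113 V.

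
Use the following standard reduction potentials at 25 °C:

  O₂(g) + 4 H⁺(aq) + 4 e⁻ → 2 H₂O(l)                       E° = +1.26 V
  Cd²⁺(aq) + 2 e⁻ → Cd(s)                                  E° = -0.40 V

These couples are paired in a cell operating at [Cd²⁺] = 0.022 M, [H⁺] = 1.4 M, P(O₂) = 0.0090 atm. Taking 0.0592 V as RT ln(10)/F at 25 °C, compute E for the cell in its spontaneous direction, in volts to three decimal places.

O₂/H₂O is the cathode (higher E°), Cd²⁺/Cd the anode: E°cell = +1.26 − (-0.40) = +1.66 V, n = 4.
Overall: O₂(g) + 4 H⁺(aq) + 2 Cd(s) → 2 H₂O(l) + 2 Cd²⁺(aq)
Q = [Cd²⁺]^2 / (P(O₂)·[H⁺]^4); log Q = -1.854.
E = E° − (0.0592/n) log Q = +1.66 − (0.0592/4)(-1.854) = +1.687 V.

+1.687 V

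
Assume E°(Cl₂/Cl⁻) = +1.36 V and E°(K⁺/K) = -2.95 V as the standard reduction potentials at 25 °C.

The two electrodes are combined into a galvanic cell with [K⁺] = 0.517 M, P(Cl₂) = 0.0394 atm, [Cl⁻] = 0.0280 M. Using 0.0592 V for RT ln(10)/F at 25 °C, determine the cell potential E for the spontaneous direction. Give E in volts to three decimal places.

+4.377 V

Cl₂/Cl⁻ is the cathode (higher E°), K⁺/K the anode: E°cell = +1.36 − (-2.95) = +4.31 V, n = 2.
Overall: Cl₂(g) + 2 K(s) → 2 Cl⁻(aq) + 2 K⁺(aq)
Q = [Cl⁻]^2·[K⁺]^2 / (P(Cl₂)); log Q = -2.274.
E = E° − (0.0592/n) log Q = +4.31 − (0.0592/2)(-2.274) = +4.377 V.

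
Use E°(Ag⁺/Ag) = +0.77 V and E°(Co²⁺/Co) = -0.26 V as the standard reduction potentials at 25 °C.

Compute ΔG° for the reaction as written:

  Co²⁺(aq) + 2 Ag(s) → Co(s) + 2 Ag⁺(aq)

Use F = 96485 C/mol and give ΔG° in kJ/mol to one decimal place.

As written, Co²⁺/Co is reduced (cathode) and Ag⁺/Ag is oxidised (anode), so E°cell = (-0.26) − (+0.77) = -1.03 V.
Balancing electrons gives n = 2.
ΔG° = −nFE° = −(2)(96485)(-1.03) = 198,759 J = +198.8 kJ/mol.

+198.8 kJ/mol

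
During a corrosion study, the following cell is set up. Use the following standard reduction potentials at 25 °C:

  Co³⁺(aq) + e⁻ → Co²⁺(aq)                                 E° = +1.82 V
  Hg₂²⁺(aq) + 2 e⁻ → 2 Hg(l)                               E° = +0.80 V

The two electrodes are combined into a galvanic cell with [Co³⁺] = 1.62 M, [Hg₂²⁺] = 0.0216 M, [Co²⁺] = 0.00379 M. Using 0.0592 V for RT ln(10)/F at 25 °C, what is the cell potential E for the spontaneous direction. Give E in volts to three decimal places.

Co³⁺/Co²⁺ is the cathode (higher E°), Hg₂²⁺/Hg the anode: E°cell = +1.82 − (+0.80) = +1.02 V, n = 2.
Overall: 2 Co³⁺(aq) + 2 Hg(l) → 2 Co²⁺(aq) + Hg₂²⁺(aq)
Q = [Co²⁺]^2·[Hg₂²⁺] / ([Co³⁺]^2); log Q = -6.927.
E = E° − (0.0592/n) log Q = +1.02 − (0.0592/2)(-6.927) = +1.225 V.

+1.225 V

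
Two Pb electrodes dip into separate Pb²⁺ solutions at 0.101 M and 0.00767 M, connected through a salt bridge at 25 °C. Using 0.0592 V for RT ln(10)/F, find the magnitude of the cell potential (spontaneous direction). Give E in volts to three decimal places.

+0.033 V

For a concentration cell E°cell = 0. The 0.101 M side is the cathode (reduction is favoured where [Pb²⁺] is higher).
With n = 2, E = −(0.0592/2) log([Pb²⁺]ₐₙ/[Pb²⁺]꜀ₐₜ) = −(0.0592/2) log(0.00767/0.101) = −(0.0592/2)(-1.120) = +0.033 V.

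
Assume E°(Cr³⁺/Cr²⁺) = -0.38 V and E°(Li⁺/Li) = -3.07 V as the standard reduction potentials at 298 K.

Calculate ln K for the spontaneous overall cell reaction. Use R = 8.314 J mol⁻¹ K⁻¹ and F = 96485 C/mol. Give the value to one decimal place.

104.8

Cathode: Cr³⁺/Cr²⁺; anode: Li⁺/Li. E°cell = (-0.38) − (-3.07) = +2.69 V, with n = 1.
ΔG° = −nFE° = −RT ln K, so ln K = nFE°/(RT) = (1)(96485)(+2.69) / ((8.314)(298)) = 104.758.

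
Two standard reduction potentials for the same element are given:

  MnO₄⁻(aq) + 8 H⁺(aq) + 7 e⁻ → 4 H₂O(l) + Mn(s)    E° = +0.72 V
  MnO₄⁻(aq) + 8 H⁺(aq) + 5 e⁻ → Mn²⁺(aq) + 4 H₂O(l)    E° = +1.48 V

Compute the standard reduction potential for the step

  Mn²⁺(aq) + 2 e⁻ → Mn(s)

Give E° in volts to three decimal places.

Sequential free energies add, so n₃E°₃ = n₁E°₁ + n₂E°₂.
With n₃ = 7, and the known step contributing 5×(+1.48) V, the unknown satisfies 2·E° = 7×(+0.72) − 5×(+1.48) = -2.360.
E° = -2.360 / 2 = -1.180 V.

-1.180 V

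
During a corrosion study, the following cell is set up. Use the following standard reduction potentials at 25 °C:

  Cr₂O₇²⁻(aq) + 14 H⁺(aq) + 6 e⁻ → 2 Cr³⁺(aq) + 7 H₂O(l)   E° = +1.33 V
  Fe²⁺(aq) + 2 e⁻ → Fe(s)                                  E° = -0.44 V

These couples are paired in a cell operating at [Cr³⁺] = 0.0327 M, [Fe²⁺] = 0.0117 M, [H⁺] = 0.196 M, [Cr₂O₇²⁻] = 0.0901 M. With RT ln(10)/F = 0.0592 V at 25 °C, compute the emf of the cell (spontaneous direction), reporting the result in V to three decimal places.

+1.748 V

Cr₂O₇²⁻/Cr³⁺ is the cathode (higher E°), Fe²⁺/Fe the anode: E°cell = +1.33 − (-0.44) = +1.77 V, n = 6.
Overall: Cr₂O₇²⁻(aq) + 14 H⁺(aq) + 3 Fe(s) → 2 Cr³⁺(aq) + 7 H₂O(l) + 3 Fe²⁺(aq)
Q = [Cr³⁺]^2·[Fe²⁺]^3 / ([Cr₂O₇²⁻]·[H⁺]^14); log Q = 2.187.
E = E° − (0.0592/n) log Q = +1.77 − (0.0592/6)(2.187) = +1.748 V.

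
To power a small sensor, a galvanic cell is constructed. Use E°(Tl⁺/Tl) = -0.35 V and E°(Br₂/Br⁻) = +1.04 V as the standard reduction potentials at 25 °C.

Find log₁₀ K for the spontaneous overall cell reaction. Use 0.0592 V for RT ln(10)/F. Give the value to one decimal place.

47.0

Cathode: Br₂/Br⁻; anode: Tl⁺/Tl. E°cell = +1.39 V, n = 2.
log K = nE°cell / 0.0592 = (2)(+1.39) / 0.0592 = 47.0.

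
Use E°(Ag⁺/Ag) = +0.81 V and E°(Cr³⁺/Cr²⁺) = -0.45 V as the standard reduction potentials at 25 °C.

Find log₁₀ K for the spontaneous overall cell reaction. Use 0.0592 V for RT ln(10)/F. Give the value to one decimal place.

Cathode: Ag⁺/Ag; anode: Cr³⁺/Cr²⁺. E°cell = +1.26 V, n = 1.
log K = nE°cell / 0.0592 = (1)(+1.26) / 0.0592 = 21.3.

21.3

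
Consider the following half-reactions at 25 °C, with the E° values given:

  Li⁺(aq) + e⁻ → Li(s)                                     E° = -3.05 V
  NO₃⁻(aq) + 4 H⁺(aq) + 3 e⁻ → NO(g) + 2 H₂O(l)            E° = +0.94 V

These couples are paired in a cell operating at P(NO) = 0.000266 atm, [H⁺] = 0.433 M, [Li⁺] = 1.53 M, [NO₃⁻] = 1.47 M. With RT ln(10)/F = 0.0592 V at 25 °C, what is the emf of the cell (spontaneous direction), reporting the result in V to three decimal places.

+4.024 V

NO₃⁻/NO is the cathode (higher E°), Li⁺/Li the anode: E°cell = +0.94 − (-3.05) = +3.99 V, n = 3.
Overall: NO₃⁻(aq) + 4 H⁺(aq) + 3 Li(s) → NO(g) + 2 H₂O(l) + 3 Li⁺(aq)
Q = P(NO)·[Li⁺]^3 / ([NO₃⁻]·[H⁺]^4); log Q = -1.734.
E = E° − (0.0592/n) log Q = +3.99 − (0.0592/3)(-1.734) = +4.024 V.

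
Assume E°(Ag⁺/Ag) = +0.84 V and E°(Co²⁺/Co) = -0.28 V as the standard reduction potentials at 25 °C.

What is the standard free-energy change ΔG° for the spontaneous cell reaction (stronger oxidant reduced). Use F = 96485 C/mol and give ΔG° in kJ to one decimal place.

-216.1 kJ

Ag⁺/Ag (E° = +0.84 V) is the cathode; Co²⁺/Co (E° = -0.28 V) is the anode, so E°cell = +1.12 V.
Balancing electrons gives n = 2 (lcm of 1 and 2).
ΔG° = −nFE° = −(2)(96485)(+1.12) = -216,126 J = -216.1 kJ.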